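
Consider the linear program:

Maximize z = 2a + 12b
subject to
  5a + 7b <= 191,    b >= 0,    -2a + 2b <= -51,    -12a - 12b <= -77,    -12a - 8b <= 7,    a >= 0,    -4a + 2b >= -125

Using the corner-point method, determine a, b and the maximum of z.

a = 739/24, b = 127/24, maximum z = 1501/12

Extreme points and z = 2a + 12b:
  (739/24, 127/24) → z = 1501/12
  (1257/38, 139/38) → z = 2091/19
  (51/2, 0) → z = 51
  (125/4, 0) → z = 125/2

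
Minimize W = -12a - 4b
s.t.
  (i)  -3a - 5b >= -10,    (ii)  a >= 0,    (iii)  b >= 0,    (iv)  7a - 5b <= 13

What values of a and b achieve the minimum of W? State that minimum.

a = 23/10, b = 31/50, minimum W = -752/25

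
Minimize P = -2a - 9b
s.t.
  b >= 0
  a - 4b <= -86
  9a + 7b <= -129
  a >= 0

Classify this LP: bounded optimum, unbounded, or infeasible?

The boundaries b = 0 and a - 4b = -86 meet at (-86, 0), but that point violates a ≥ 0. Every candidate vertex is excluded by some other constraint, so the feasible region is empty.

infeasible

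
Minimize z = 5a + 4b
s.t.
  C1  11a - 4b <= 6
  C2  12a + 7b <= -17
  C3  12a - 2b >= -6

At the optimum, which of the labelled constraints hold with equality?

C1 and C3

Feasible corners and z = 5a + 4b:
  (-26/125, -259/125) → z = -1166/125
  (-18/13, -69/13) → z = -366/13
  (-19/27, -11/9) → z = -227/27

The minimum is at (-18/13, -69/13). Substituting into each constraint, equality holds for C1 and C3; the remaining constraints have slack.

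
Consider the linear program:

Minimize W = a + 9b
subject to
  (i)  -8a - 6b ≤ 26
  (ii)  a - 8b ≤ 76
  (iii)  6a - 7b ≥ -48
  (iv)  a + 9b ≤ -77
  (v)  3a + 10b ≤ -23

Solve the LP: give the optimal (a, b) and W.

Feasible corners and W = a + 9b:
  (124/35, -317/35) → W = -2729/35
  (38/11, -295/33) → W = -77
  (4, -9) → W = -77

a = 124/35, b = -317/35, minimum W = -2729/35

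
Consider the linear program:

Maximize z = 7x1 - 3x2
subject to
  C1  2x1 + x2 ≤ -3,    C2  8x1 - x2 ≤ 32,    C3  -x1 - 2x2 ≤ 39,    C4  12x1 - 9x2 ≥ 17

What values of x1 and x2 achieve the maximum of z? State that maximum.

x1 = 25/17, x2 = -344/17, maximum z = 71

Vertices and z = 7x1 - 3x2:
  (29/10, -44/5) → z = 467/10
  (-1/3, -7/3) → z = 14/3
  (25/17, -344/17) → z = 71
  (-317/33, -485/33) → z = -764/33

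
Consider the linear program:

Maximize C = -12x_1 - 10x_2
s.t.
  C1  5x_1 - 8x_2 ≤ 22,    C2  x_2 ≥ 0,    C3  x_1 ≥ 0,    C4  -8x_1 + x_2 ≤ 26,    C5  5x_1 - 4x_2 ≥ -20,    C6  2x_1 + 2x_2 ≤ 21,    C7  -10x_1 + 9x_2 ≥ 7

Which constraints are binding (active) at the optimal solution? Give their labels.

Vertices and C = -12x_1 - 10x_2:
  (0, 5) → C = -50
  (0, 7/9) → C = -70/9
  (22/9, 145/18) → C = -989/9
  (175/38, 112/19) → C = -2170/19

The maximum is at (0, 7/9). Substituting into each constraint, equality holds for C3 and C7; the remaining constraints have slack.

C3 and C7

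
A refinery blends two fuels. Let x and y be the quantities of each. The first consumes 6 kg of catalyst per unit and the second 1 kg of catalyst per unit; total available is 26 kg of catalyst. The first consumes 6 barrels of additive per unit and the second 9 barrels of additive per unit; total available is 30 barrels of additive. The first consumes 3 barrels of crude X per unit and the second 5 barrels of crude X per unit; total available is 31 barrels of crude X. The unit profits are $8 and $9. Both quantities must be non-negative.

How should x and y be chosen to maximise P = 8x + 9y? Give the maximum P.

Feasible corners and P = 8x + 9y:
  (0, 0) → P = 0
  (0, 10/3) → P = 30
  (13/3, 0) → P = 104/3
  (17/4, 1/2) → P = 77/2

x = 17/4, y = 1/2, maximum P = 77/2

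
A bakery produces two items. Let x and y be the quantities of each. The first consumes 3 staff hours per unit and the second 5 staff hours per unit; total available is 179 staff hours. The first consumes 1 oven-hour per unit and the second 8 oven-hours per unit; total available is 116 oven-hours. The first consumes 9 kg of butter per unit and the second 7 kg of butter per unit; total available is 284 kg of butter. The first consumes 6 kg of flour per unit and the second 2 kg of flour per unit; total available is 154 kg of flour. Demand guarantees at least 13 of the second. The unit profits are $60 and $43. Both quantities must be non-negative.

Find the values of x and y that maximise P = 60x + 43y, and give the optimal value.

x = 12, y = 13, maximum P = 1279

Extreme points and P = 60x + 43y:
  (0, 29/2) → P = 1247/2
  (0, 13) → P = 559
  (12, 13) → P = 1279

The binding constraints are x + 8y = 116 and y = 13.
Solving simultaneously gives x = 12, y = 13.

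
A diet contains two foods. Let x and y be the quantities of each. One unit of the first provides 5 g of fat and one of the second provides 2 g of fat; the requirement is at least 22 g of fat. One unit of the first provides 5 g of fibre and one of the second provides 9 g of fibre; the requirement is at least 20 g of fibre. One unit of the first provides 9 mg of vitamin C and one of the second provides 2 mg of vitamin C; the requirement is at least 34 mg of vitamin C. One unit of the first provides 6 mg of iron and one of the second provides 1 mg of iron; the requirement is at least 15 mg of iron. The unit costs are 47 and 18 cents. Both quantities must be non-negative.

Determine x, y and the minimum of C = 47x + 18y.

Vertices and C = 47x + 18y:
  (0, 17) → C = 306
  (22/5, 0) → C = 1034/5
  (3, 7/2) → C = 204
The feasible region is unbounded (it extends along (0, 1), (1, 0)), but C strictly increases along every unbounded feasible direction, so there is no improving ray and the minimum is attained at a vertex.

The optimum lies where 5x + 2y = 22 and 9x + 2y = 34.
Solving simultaneously gives x = 3, y = 7/2.

x = 3, y = 7/2, minimum C = 204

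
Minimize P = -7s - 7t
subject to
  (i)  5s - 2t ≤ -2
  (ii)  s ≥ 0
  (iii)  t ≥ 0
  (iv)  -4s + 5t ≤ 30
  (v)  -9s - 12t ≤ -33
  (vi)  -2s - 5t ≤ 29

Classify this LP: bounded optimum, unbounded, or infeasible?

Corner points and P = -7s - 7t:
  (50/17, 142/17) → P = -1344/17
  (7/13, 61/26) → P = -525/26
  (0, 6) → P = -42
  (0, 11/4) → P = -77/4
The feasible region has finitely many vertices and no improving ray; the minimum is -1344/17 at (50/17, 142/17).

bounded optimum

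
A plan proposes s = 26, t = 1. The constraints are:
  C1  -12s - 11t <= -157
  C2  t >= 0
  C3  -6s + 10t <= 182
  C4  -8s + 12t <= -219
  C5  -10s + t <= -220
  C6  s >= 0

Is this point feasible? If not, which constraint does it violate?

Constraint C4: -8s + 12t = -196, which is not ≤ -219. All other constraints are satisfied.

not feasible — violates C4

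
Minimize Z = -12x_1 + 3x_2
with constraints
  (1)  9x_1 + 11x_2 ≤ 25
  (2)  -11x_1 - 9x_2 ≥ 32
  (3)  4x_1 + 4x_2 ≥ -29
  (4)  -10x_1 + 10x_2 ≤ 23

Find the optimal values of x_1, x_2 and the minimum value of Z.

Feasible corners and Z = -12x_1 + 3x_2:
  (133/8, -191/8) → Z = -2169/8
  (-527/200, -67/200) → Z = 6123/200
  (-191/40, -99/40) → Z = 399/8

The binding constraints are -11x_1 - 9x_2 = 32 and 4x_1 + 4x_2 = -29.
Solving simultaneously gives x_1 = 133/8, x_2 = -191/8.

x_1 = 133/8, x_2 = -191/8, minimum Z = -2169/8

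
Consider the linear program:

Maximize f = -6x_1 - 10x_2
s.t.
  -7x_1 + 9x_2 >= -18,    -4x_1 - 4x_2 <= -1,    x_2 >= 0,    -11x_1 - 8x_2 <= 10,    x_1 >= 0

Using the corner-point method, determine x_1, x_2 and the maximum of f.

x_1 = 1/4, x_2 = 0, maximum f = -3/2

Feasible corners and f = -6x_1 - 10x_2:
  (18/7, 0) → f = -108/7
  (1/4, 0) → f = -3/2
  (0, 1/4) → f = -5/2
The feasible region is unbounded (it extends along (0, 1), (9, 7)), but f strictly decreases along every unbounded feasible direction, so there is no improving ray and the maximum is attained at a vertex.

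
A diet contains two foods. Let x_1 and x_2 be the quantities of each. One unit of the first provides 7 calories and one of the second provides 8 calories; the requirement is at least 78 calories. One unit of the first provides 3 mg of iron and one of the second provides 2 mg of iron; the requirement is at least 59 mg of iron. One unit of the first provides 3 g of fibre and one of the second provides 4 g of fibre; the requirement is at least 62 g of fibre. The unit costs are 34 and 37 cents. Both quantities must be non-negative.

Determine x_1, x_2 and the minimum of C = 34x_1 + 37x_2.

Corner points and C = 34x_1 + 37x_2:
  (0, 59/2) → C = 2183/2
  (62/3, 0) → C = 2108/3
  (56/3, 3/2) → C = 4141/6
The feasible region is unbounded (it extends along (0, 1), (1, 0)), but C strictly increases along every unbounded feasible direction, so there is no improving ray and the minimum is attained at a vertex.

The binding constraints are 3x_1 + 2x_2 = 59 and 3x_1 + 4x_2 = 62.
Solving simultaneously gives x_1 = 56/3, x_2 = 3/2.

x_1 = 56/3, x_2 = 3/2, minimum C = 4141/6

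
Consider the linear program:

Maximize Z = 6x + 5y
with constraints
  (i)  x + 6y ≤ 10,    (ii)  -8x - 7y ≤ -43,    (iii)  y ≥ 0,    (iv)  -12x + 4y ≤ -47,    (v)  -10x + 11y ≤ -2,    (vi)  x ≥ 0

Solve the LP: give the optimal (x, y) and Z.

x = 10, y = 0, maximum Z = 60

Feasible corners and Z = 6x + 5y:
  (188/41, 37/41) → Z = 1313/41
  (10, 0) → Z = 60
  (43/8, 0) → Z = 129/4

The optimum lies where x + 6y = 10 and y = 0.
Solving simultaneously gives x = 10, y = 0.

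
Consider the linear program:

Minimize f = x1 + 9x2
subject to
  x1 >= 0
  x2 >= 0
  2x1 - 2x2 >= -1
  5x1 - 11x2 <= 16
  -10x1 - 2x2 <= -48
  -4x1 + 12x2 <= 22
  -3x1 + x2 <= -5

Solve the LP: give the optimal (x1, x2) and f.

x1 = 14/3, x2 = 2/3, minimum f = 32/3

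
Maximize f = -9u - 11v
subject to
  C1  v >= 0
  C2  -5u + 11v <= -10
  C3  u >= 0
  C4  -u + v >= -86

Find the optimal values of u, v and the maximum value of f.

The optimum lies where v = 0 and -5u + 11v = -10.
Solving simultaneously gives u = 2, v = 0.

u = 2, v = 0, maximum f = -18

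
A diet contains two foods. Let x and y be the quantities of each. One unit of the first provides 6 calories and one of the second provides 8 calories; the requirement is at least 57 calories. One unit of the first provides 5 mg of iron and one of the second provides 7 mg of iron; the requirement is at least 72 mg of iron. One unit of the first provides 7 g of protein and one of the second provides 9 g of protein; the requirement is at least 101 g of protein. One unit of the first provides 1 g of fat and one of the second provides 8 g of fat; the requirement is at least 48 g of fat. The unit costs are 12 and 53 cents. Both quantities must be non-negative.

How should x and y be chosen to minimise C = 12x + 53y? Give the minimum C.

The feasible region is unbounded (it extends along (0, 1), (1, 0)), but C strictly increases along every unbounded feasible direction, so there is no improving ray and the minimum is attained at a vertex.

x = 8, y = 5, minimum C = 361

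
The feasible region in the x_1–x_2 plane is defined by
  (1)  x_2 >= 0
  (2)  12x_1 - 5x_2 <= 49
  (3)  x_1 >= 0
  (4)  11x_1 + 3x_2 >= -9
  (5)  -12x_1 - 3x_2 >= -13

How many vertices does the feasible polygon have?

3

Pairwise boundary intersections that survive every other constraint:
  (0, 0)
  (13/12, 0)
  (0, 13/3)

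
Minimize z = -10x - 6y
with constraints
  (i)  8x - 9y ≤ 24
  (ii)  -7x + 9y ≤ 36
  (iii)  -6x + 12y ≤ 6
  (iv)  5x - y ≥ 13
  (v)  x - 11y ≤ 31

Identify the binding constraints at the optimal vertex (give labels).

Extreme points and z = -10x - 6y:
  (57/7, 32/7) → z = -762/7
  (93/37, -16/37) → z = -834/37
  (3, 2) → z = -42

The minimum is at (57/7, 32/7). Substituting into each constraint, equality holds for (i) and (iii); the remaining constraints have slack.

(i) and (iii)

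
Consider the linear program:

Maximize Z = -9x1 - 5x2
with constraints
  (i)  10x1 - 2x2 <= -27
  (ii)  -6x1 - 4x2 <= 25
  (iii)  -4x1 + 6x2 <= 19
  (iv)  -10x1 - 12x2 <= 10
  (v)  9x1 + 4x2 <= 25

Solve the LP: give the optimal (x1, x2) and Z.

Feasible corners and Z = -9x1 - 5x2:
  (-31/13, 41/26) → Z = 353/26
  (-86/35, 17/14) → Z = 1123/70
  (-8/3, 25/18) → Z = 307/18

The optimum lies where -4x1 + 6x2 = 19 and -10x1 - 12x2 = 10.
Solving simultaneously gives x1 = -8/3, x2 = 25/18.

x1 = -8/3, x2 = 25/18, maximum Z = 307/18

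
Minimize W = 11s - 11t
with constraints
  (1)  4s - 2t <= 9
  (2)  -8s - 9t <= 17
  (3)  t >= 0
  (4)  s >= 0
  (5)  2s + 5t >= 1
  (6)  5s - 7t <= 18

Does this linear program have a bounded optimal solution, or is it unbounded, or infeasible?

unbounded

From the feasible point (9/4, 0), moving in the direction (0, 1) keeps every constraint satisfied while W decreases without bound.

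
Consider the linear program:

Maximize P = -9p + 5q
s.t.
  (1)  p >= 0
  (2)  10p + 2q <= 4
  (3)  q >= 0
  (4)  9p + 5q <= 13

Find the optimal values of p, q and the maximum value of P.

p = 0, q = 2, maximum P = 10

Corner points and P = -9p + 5q:
  (0, 2) → P = 10
  (0, 0) → P = 0
  (2/5, 0) → P = -18/5

The optimum lies where p = 0 and 10p + 2q = 4.
Solving simultaneously gives p = 0, q = 2.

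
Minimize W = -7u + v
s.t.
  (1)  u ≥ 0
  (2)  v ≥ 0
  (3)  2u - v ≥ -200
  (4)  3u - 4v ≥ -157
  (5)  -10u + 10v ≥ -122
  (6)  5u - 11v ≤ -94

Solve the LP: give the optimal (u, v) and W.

u = 1029/5, v = 968/5, minimum W = -1247

Corner points and W = -7u + v:
  (0, 157/4) → W = 157/4
  (0, 94/11) → W = 94/11
  (1029/5, 968/5) → W = -1247
  (1141/30, 155/6) → W = -1202/5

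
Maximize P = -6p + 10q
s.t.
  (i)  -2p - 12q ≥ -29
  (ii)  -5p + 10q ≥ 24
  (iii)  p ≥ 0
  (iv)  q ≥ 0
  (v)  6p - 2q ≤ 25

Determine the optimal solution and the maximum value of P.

Vertices and P = -6p + 10q:
  (1/40, 193/80) → P = 959/40
  (0, 29/12) → P = 145/6
  (0, 12/5) → P = 24

p = 0, q = 29/12, maximum P = 145/6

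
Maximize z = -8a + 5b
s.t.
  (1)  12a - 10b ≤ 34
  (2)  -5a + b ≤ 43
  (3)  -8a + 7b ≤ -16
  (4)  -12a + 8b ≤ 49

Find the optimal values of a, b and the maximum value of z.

Corner points and z = -8a + 5b:
  (-232/19, -343/19) → z = 141/19
  (39/2, 20) → z = -56
  (-317/27, -424/27) → z = 416/27

a = -317/27, b = -424/27, maximum z = 416/27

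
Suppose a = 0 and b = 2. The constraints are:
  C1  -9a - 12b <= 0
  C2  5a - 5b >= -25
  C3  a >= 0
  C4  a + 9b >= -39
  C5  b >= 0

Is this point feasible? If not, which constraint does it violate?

feasible

C1: -24 ≤ 0 ✓
C2: -10 ≥ -25 ✓
C3: 0 ≥ 0 ✓
C4: 18 ≥ -39 ✓
C5: 2 ≥ 0 ✓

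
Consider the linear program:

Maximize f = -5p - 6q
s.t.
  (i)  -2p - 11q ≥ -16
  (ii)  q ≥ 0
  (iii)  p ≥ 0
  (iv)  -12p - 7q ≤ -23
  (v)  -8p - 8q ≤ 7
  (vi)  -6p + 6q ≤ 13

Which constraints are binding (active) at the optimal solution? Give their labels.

(ii) and (iv)

Extreme points and f = -5p - 6q:
  (8, 0) → f = -40
  (141/118, 73/59) → f = -1581/118
  (23/12, 0) → f = -115/12

The maximum is at (23/12, 0). Substituting into each constraint, equality holds for (ii) and (iv); the remaining constraints have slack.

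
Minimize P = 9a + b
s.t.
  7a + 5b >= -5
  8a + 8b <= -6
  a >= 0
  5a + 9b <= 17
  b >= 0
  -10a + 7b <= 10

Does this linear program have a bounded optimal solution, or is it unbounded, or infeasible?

infeasible

The boundaries 7a + 5b = -5 and a = 0 meet at (0, -1), but that point violates b ≥ 0. Every candidate vertex is excluded by some other constraint, so the feasible region is empty.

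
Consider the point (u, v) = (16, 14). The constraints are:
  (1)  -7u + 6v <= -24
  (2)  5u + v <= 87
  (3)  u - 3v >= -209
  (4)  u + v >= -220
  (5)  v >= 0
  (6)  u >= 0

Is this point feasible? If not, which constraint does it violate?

Constraint (2): 5u + v = 94, which is not ≤ 87. All other constraints are satisfied.

not feasible — violates (2)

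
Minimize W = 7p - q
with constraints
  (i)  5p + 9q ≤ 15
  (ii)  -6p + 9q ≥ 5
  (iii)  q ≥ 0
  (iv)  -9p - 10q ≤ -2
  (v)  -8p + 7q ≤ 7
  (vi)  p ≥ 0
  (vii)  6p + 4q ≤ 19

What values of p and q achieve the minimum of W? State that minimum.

Extreme points and W = 7p - q:
  (10/11, 115/99) → W = 515/99
  (42/107, 155/107) → W = 139/107
  (0, 5/9) → W = -5/9
  (0, 1) → W = -1

p = 0, q = 1, minimum W = -1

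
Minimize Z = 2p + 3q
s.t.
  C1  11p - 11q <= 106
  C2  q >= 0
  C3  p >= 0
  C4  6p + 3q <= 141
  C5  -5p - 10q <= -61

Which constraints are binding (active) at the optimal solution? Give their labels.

Vertices and Z = 2p + 3q:
  (623/33, 305/33) → Z = 2161/33
  (577/55, 47/55) → Z = 259/11
  (0, 47) → Z = 141
  (0, 61/10) → Z = 183/10

The minimum is at (0, 61/10). Substituting into each constraint, equality holds for C3 and C5; the remaining constraints have slack.

C3 and C5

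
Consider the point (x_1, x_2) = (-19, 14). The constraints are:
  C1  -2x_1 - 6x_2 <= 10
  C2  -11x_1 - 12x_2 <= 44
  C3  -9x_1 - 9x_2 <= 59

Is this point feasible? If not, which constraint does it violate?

feasible

C1: -46 ≤ 10 ✓
C2: 41 ≤ 44 ✓
C3: 45 ≤ 59 ✓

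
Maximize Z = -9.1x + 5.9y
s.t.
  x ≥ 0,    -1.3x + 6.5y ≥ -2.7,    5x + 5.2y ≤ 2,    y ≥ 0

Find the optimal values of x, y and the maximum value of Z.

x = 0, y = 5/13, maximum Z = 59/26

The binding constraints are x = 0 and 5x + 5.2y = 2.
Solving simultaneously gives x = 0, y = 5/13.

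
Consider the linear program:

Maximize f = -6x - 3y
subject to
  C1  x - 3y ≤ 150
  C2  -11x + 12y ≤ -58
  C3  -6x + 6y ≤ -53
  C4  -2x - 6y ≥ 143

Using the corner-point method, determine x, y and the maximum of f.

x = -247/4, y = -847/12, maximum f = 2329/4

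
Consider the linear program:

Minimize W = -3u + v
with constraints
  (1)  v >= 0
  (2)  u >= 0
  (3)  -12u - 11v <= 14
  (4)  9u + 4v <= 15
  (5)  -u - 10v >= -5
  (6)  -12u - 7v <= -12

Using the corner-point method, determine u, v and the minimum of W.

u = 5/3, v = 0, minimum W = -5

The binding constraints are v = 0 and 9u + 4v = 15.
Solving simultaneously gives u = 5/3, v = 0.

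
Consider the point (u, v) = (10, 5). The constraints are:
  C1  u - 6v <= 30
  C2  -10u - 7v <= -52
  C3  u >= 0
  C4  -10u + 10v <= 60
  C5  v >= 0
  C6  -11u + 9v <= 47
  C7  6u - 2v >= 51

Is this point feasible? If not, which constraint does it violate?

Constraint C7: 6u - 2v = 50, which is not ≥ 51. All other constraints are satisfied.

not feasible — violates C7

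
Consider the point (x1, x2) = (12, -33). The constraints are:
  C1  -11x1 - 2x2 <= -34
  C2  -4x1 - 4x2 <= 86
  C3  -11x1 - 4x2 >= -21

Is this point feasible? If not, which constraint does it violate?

C1: -66 ≤ -34 ✓
C2: 84 ≤ 86 ✓
C3: 0 ≥ -21 ✓

feasible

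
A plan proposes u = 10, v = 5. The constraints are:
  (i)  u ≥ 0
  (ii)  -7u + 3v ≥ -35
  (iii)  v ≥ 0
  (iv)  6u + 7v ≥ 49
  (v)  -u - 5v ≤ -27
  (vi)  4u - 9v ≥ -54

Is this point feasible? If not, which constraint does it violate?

not feasible — violates (ii)

Constraint (ii): -7u + 3v = -55, which is not ≥ -35. All other constraints are satisfied.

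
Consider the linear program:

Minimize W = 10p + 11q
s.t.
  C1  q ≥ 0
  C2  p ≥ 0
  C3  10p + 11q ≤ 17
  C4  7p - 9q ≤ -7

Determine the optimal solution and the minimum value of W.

p = 0, q = 7/9, minimum W = 77/9

Corner points and W = 10p + 11q:
  (0, 17/11) → W = 17
  (0, 7/9) → W = 77/9
  (76/167, 189/167) → W = 17

The optimum lies where p = 0 and 7p - 9q = -7.
Solving simultaneously gives p = 0, q = 7/9.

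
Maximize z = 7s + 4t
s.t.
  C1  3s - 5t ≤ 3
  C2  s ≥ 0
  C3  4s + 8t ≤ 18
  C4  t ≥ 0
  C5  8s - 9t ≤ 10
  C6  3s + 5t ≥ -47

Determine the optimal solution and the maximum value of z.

s = 121/50, t = 26/25, maximum z = 211/10

Vertices and z = 7s + 4t:
  (1, 0) → z = 7
  (23/13, 6/13) → z = 185/13
  (0, 9/4) → z = 9
  (0, 0) → z = 0
  (121/50, 26/25) → z = 211/10

At the optimal vertex, 4s + 8t = 18 and 8s - 9t = 10.
Solving simultaneously gives s = 121/50, t = 26/25.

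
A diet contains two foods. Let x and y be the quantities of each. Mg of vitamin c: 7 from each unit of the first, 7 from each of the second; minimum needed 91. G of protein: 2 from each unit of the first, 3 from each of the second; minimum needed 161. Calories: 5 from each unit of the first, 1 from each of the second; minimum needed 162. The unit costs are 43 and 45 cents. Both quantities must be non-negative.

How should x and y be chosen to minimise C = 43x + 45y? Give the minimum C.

Corner points and C = 43x + 45y:
  (0, 162) → C = 7290
  (161/2, 0) → C = 6923/2
  (25, 37) → C = 2740
The feasible region is unbounded (it extends along (0, 1), (1, 0)), but C strictly increases along every unbounded feasible direction, so there is no improving ray and the minimum is attained at a vertex.

The binding constraints are 2x + 3y = 161 and 5x + y = 162.
Solving simultaneously gives x = 25, y = 37.

x = 25, y = 37, minimum C = 2740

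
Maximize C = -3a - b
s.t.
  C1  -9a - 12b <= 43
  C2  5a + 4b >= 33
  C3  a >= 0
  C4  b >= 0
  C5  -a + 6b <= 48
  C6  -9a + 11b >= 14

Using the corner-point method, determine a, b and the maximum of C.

a = 3/17, b = 273/34, maximum C = -291/34

Vertices and C = -3a - b:
  (3/17, 273/34) → C = -291/34
  (307/91, 367/91) → C = -184/13
  (444/43, 418/43) → C = -1750/43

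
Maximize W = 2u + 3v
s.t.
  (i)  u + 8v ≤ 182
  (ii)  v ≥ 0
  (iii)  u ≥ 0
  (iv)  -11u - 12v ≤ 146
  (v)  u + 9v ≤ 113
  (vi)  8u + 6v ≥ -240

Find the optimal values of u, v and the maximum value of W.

Feasible corners and W = 2u + 3v:
  (0, 0) → W = 0
  (113, 0) → W = 226
  (0, 113/9) → W = 113/3

u = 113, v = 0, maximum W = 226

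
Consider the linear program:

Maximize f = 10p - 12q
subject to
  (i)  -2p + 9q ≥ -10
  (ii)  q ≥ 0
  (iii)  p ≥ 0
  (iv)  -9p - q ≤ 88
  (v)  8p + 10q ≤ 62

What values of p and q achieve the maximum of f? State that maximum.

p = 329/46, q = 11/23, maximum f = 1513/23

Corner points and f = 10p - 12q:
  (5, 0) → f = 50
  (329/46, 11/23) → f = 1513/23
  (0, 0) → f = 0
  (0, 31/5) → f = -372/5

The binding constraints are -2p + 9q = -10 and 8p + 10q = 62.
Solving simultaneously gives p = 329/46, q = 11/23.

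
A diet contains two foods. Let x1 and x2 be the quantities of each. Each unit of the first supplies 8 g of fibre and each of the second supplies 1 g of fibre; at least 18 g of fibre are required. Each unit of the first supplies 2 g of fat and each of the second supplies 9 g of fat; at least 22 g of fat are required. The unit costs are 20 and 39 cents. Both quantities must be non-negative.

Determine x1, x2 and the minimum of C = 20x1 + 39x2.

Feasible corners and C = 20x1 + 39x2:
  (0, 18) → C = 702
  (11, 0) → C = 220
  (2, 2) → C = 118
The feasible region is unbounded (it extends along (0, 1), (1, 0)), but C strictly increases along every unbounded feasible direction, so there is no improving ray and the minimum is attained at a vertex.

x1 = 2, x2 = 2, minimum C = 118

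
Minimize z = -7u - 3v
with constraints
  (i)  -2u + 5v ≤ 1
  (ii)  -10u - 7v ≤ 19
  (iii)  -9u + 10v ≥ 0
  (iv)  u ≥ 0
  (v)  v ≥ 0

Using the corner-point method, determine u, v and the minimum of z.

u = 2/5, v = 9/25, minimum z = -97/25

Vertices and z = -7u - 3v:
  (2/5, 9/25) → z = -97/25
  (0, 1/5) → z = -3/5
  (0, 0) → z = 0

The binding constraints are -2u + 5v = 1 and -9u + 10v = 0.
Solving simultaneously gives u = 2/5, v = 9/25.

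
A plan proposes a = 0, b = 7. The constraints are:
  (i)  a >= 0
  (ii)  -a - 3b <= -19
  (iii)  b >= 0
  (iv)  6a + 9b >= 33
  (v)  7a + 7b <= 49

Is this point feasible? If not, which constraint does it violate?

(i): 0 ≥ 0 ✓
(ii): -21 ≤ -19 ✓
(iii): 7 ≥ 0 ✓
(iv): 63 ≥ 33 ✓
(v): 49 ≤ 49 ✓

feasible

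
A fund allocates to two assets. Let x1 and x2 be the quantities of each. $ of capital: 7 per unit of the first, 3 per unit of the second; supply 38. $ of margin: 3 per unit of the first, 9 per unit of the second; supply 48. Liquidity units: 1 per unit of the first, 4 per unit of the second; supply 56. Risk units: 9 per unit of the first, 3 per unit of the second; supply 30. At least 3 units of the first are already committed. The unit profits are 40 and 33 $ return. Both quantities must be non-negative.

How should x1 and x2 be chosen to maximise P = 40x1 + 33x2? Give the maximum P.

x1 = 3, x2 = 1, maximum P = 153

Corner points and P = 40x1 + 33x2:
  (10/3, 0) → P = 400/3
  (3, 0) → P = 120
  (3, 1) → P = 153

The optimum lies where 9x1 + 3x2 = 30 and x1 = 3.
Solving simultaneously gives x1 = 3, x2 = 1.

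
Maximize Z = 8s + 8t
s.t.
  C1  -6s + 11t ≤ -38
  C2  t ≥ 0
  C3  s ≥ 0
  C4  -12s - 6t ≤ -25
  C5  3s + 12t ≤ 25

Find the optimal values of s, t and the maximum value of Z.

s = 25/3, t = 0, maximum Z = 200/3

Vertices and Z = 8s + 8t:
  (19/3, 0) → Z = 152/3
  (731/105, 12/35) → Z = 6136/105
  (25/3, 0) → Z = 200/3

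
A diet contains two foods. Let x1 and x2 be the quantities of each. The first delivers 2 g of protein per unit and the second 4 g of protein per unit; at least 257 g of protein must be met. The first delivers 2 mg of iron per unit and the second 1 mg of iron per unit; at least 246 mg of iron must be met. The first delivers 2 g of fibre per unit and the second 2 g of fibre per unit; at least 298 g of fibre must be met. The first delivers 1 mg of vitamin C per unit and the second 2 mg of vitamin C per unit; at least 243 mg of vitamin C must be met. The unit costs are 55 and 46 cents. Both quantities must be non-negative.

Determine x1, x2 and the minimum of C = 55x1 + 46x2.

Extreme points and C = 55x1 + 46x2:
  (0, 246) → C = 11316
  (243, 0) → C = 13365
  (83, 80) → C = 8245
The feasible region is unbounded (it extends along (0, 1), (1, 0)), but C strictly increases along every unbounded feasible direction, so there is no improving ray and the minimum is attained at a vertex.

x1 = 83, x2 = 80, minimum C = 8245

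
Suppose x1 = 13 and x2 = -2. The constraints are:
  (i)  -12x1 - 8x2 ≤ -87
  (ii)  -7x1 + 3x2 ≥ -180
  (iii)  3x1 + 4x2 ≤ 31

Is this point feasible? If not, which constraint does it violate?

(i): -140 ≤ -87 ✓
(ii): -97 ≥ -180 ✓
(iii): 31 ≤ 31 ✓

feasible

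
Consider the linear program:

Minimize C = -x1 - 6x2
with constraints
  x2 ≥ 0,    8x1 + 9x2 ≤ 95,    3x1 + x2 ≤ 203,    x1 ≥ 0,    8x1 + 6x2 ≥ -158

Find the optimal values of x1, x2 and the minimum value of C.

x1 = 0, x2 = 95/9, minimum C = -190/3

Corner points and C = -x1 - 6x2:
  (95/8, 0) → C = -95/8
  (0, 0) → C = 0
  (0, 95/9) → C = -190/3

At the optimal vertex, 8x1 + 9x2 = 95 and x1 = 0.
Solving simultaneously gives x1 = 0, x2 = 95/9.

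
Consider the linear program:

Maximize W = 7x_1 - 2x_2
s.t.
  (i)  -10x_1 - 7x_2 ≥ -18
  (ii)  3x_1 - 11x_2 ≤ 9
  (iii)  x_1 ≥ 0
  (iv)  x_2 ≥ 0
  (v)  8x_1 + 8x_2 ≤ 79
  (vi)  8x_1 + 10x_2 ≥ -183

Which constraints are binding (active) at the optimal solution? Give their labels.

Vertices and W = 7x_1 - 2x_2:
  (0, 18/7) → W = -36/7
  (9/5, 0) → W = 63/5
  (0, 0) → W = 0

The maximum is at (9/5, 0). Substituting into each constraint, equality holds for (i) and (iv); the remaining constraints have slack.

(i) and (iv)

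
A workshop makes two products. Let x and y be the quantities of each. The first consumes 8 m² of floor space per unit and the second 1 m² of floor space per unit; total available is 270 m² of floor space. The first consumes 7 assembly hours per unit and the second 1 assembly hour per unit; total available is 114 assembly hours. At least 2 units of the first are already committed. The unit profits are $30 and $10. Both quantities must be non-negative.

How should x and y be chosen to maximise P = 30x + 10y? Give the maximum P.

Extreme points and P = 30x + 10y:
  (114/7, 0) → P = 3420/7
  (2, 0) → P = 60
  (2, 100) → P = 1060

x = 2, y = 100, maximum P = 1060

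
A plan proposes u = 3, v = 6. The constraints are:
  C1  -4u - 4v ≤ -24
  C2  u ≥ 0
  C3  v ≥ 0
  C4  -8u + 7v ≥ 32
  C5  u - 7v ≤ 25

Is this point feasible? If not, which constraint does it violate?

not feasible — violates C4

Constraint C4: -8u + 7v = 18, which is not ≥ 32. All other constraints are satisfied.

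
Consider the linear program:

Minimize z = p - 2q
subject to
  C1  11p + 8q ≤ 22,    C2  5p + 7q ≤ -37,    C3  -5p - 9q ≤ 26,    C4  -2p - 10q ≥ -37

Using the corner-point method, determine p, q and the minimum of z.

Feasible corners and z = p - 2q:
  (-151/10, 11/2) → z = -261/10
  (-629/36, 259/36) → z = -1147/36
  (-593/32, 237/32) → z = -1067/32

At the optimal vertex, -5p - 9q = 26 and -2p - 10q = -37.
Solving simultaneously gives p = -593/32, q = 237/32.

p = -593/32, q = 237/32, minimum z = -1067/32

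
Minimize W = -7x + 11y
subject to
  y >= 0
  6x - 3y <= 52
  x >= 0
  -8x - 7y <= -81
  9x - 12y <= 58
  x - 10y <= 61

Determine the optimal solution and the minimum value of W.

Corner points and W = -7x + 11y:
  (10, 8/3) → W = -122/3
  (0, 81/7) → W = 891/7
  (26/3, 5/3) → W = -127/3
The feasible region is unbounded (it extends along (0, 1), (1, 2)), but W strictly increases along every unbounded feasible direction, so there is no improving ray and the minimum is attained at a vertex.

The binding constraints are -8x - 7y = -81 and 9x - 12y = 58.
Solving simultaneously gives x = 26/3, y = 5/3.

x = 26/3, y = 5/3, minimum W = -127/3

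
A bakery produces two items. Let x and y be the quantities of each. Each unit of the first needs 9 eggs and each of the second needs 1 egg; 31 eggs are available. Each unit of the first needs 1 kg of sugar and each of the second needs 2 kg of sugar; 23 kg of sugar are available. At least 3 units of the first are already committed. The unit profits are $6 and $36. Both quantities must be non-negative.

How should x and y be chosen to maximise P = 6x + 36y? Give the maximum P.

Feasible corners and P = 6x + 36y:
  (31/9, 0) → P = 62/3
  (3, 0) → P = 18
  (3, 4) → P = 162

x = 3, y = 4, maximum P = 162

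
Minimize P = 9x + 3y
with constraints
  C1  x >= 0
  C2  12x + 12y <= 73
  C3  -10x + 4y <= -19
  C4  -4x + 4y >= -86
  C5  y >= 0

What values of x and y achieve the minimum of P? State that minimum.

Extreme points and P = 9x + 3y:
  (65/21, 251/84) → P = 1031/28
  (73/12, 0) → P = 219/4
  (19/10, 0) → P = 171/10

x = 19/10, y = 0, minimum P = 171/10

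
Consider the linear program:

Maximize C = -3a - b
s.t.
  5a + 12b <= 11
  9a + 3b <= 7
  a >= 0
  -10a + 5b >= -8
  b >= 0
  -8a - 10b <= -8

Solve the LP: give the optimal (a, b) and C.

Vertices and C = -3a - b:
  (17/31, 64/93) → C = -7/3
  (0, 11/12) → C = -11/12
  (23/33, 8/33) → C = -7/3
  (0, 4/5) → C = -4/5

The binding constraints are a = 0 and -8a - 10b = -8.
Solving simultaneously gives a = 0, b = 4/5.

a = 0, b = 4/5, maximum C = -4/5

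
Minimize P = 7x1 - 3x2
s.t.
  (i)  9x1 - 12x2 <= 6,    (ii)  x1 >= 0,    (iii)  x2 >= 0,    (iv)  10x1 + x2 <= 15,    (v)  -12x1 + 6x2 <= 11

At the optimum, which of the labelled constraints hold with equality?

Vertices and P = 7x1 - 3x2:
  (2/3, 0) → P = 14/3
  (62/43, 25/43) → P = 359/43
  (0, 0) → P = 0
  (0, 11/6) → P = -11/2
  (79/72, 145/36) → P = -317/72

The minimum is at (0, 11/6). Substituting into each constraint, equality holds for (ii) and (v); the remaining constraints have slack.

(ii) and (v)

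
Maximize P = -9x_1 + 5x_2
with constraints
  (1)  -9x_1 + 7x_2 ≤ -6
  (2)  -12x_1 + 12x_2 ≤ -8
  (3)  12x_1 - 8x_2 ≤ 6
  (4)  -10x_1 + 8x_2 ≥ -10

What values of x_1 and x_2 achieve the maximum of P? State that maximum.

x_1 = -11, x_2 = -15, maximum P = 24

Corner points and P = -9x_1 + 5x_2:
  (-1/2, -3/2) → P = -3
  (-11, -15) → P = 24
  (-2, -15/4) → P = -3/4

At the optimal vertex, -9x_1 + 7x_2 = -6 and -10x_1 + 8x_2 = -10.
Solving simultaneously gives x_1 = -11, x_2 = -15.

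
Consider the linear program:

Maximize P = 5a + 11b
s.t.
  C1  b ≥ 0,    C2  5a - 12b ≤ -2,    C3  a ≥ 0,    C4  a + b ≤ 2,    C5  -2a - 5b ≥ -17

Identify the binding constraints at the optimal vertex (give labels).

C3 and C4

Feasible corners and P = 5a + 11b:
  (0, 1/6) → P = 11/6
  (22/17, 12/17) → P = 242/17
  (0, 2) → P = 22

The maximum is at (0, 2). Substituting into each constraint, equality holds for C3 and C4; the remaining constraints have slack.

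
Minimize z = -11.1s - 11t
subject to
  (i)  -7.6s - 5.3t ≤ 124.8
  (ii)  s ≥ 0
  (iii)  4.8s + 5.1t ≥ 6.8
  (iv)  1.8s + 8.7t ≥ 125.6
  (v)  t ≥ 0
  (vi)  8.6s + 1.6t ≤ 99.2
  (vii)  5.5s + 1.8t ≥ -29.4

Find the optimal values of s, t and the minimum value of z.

s = 0, t = 62, minimum z = -682

Extreme points and z = -11.1s - 11t:
  (0, 1256/87) → z = -13816/87
  (0, 62) → z = -682
  (33104/3597, 45080/3597) → z = -4316672/17985

The binding constraints are s = 0 and 8.6s + 1.6t = 99.2.
Solving simultaneously gives s = 0, t = 62.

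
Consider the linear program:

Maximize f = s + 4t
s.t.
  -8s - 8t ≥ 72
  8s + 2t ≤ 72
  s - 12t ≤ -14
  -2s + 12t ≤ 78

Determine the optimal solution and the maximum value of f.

s = -93/7, t = 30/7, maximum f = 27/7

Corner points and f = s + 4t:
  (-122/13, 5/13) → f = -102/13
  (-93/7, 30/7) → f = 27/7
  (-64, -25/6) → f = -242/3

The binding constraints are -8s - 8t = 72 and -2s + 12t = 78.
Solving simultaneously gives s = -93/7, t = 30/7.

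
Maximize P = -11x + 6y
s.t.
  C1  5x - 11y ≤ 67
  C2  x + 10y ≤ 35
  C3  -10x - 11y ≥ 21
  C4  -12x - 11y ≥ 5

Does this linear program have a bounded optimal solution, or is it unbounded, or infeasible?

unbounded

From the feasible point (46/15, -155/33), moving in the direction (-10, 1) keeps every constraint satisfied while P increases without bound.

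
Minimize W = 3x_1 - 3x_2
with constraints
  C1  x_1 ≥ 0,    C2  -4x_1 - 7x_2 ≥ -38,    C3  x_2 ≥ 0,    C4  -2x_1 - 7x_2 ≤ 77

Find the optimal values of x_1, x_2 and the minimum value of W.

x_1 = 0, x_2 = 38/7, minimum W = -114/7

Corner points and W = 3x_1 - 3x_2:
  (0, 38/7) → W = -114/7
  (0, 0) → W = 0
  (19/2, 0) → W = 57/2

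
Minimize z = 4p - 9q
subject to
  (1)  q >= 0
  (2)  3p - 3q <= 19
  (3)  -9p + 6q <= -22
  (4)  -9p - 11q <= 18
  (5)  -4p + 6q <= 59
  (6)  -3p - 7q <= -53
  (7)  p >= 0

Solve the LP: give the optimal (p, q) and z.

p = 97/2, q = 253/6, minimum z = -371/2

Feasible corners and z = 4p - 9q:
  (97/2, 253/6) → z = -371/2
  (146/15, 17/5) → z = 25/3
  (81/5, 619/30) → z = -1209/10
  (472/81, 137/27) → z = -1811/81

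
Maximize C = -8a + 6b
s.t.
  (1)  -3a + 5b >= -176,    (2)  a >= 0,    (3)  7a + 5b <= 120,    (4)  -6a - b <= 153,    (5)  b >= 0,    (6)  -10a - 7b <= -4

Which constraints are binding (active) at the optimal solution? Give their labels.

Feasible corners and C = -8a + 6b:
  (0, 24) → C = 144
  (0, 4/7) → C = 24/7
  (120/7, 0) → C = -960/7
  (2/5, 0) → C = -16/5

The maximum is at (0, 24). Substituting into each constraint, equality holds for (2) and (3); the remaining constraints have slack.

(2) and (3)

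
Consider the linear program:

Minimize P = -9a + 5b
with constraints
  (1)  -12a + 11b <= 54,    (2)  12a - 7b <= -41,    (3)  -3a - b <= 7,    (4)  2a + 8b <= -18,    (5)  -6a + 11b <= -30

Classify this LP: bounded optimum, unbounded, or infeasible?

infeasible

The boundaries -12a + 11b = 54 and -6a + 11b = -30 meet at (-14, -114/11), but that point violates -3a - b ≤ 7. Every candidate vertex is excluded by some other constraint, so the feasible region is empty.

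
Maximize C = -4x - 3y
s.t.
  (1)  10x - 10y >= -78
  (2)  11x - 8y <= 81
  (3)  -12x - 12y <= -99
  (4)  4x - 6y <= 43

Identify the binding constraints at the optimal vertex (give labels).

(1) and (3)

Corner points and C = -4x - 3y:
  (239/5, 278/5) → C = -358
  (9/40, 321/40) → C = -999/40
  (147/19, 39/76) → C = -2469/76

The maximum is at (9/40, 321/40). Substituting into each constraint, equality holds for (1) and (3); the remaining constraints have slack.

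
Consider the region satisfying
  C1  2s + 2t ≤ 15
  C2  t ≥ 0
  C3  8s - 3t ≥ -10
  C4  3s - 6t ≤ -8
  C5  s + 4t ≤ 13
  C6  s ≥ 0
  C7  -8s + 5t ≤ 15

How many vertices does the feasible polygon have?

4

The feasible vertices (each the meet of two boundaries and inside every other half-plane) are:
  (23/9, 47/18)
  (0, 4/3)
  (5/37, 119/37)
  (0, 3)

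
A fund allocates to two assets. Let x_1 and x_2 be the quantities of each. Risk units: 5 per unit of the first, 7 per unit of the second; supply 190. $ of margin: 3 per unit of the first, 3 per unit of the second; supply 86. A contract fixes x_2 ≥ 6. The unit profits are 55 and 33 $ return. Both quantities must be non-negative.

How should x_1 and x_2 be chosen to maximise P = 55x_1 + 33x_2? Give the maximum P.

x_1 = 68/3, x_2 = 6, maximum P = 4334/3

Feasible corners and P = 55x_1 + 33x_2:
  (0, 190/7) → P = 6270/7
  (0, 6) → P = 198
  (16/3, 70/3) → P = 3190/3
  (68/3, 6) → P = 4334/3

At the optimal vertex, 3x_1 + 3x_2 = 86 and x_2 = 6.
Solving simultaneously gives x_1 = 68/3, x_2 = 6.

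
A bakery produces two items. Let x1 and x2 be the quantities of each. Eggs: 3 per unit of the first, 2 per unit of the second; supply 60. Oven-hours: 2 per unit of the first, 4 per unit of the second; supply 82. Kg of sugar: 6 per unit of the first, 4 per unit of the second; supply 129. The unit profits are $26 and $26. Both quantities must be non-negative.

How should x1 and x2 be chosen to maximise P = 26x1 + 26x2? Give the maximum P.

x1 = 19/2, x2 = 63/4, maximum P = 1313/2

Feasible corners and P = 26x1 + 26x2:
  (0, 0) → P = 0
  (0, 41/2) → P = 533
  (20, 0) → P = 520
  (19/2, 63/4) → P = 1313/2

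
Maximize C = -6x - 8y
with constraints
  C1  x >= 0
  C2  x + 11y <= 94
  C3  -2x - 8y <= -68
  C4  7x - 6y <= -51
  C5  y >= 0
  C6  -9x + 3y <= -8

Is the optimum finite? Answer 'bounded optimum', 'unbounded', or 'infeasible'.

The boundaries x = 0 and x + 11y = 94 meet at (0, 94/11), but that point violates -9x + 3y ≤ -8. Every candidate vertex is excluded by some other constraint, so the feasible region is empty.

infeasible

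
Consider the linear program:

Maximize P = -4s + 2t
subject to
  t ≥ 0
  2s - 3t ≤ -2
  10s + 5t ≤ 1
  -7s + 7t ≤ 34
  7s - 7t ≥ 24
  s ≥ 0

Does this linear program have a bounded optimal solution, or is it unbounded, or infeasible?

The boundaries 2s - 3t = -2 and 7s - 7t = 24 meet at (86/7, 62/7), but that point violates 10s + 5t ≤ 1. Every candidate vertex is excluded by some other constraint, so the feasible region is empty.

infeasible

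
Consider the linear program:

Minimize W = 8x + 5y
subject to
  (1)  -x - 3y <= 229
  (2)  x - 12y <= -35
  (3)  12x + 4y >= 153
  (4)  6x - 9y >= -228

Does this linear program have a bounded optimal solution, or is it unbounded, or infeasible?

Feasible corners and W = 8x + 5y:
  (424/37, 573/148) → W = 16433/148
  (155/44, 609/22) → W = 3665/22
The feasible region has finitely many vertices and no improving ray; the minimum is 16433/148 at (424/37, 573/148).

bounded optimum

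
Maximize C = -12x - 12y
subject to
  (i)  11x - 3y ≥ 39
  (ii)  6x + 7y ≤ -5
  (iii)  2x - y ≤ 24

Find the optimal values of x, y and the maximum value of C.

x = -33/5, y = -186/5, maximum C = 2628/5

Corner points and C = -12x - 12y:
  (258/95, -289/95) → C = 372/95
  (-33/5, -186/5) → C = 2628/5
  (163/20, -77/10) → C = -27/5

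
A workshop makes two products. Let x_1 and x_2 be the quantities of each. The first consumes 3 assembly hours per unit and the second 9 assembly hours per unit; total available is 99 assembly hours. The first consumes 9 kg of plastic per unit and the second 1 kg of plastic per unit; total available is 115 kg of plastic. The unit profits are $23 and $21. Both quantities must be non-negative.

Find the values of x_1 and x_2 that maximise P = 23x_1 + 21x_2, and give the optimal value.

x_1 = 12, x_2 = 7, maximum P = 423

Extreme points and P = 23x_1 + 21x_2:
  (0, 0) → P = 0
  (0, 11) → P = 231
  (115/9, 0) → P = 2645/9
  (12, 7) → P = 423

The optimum lies where 3x_1 + 9x_2 = 99 and 9x_1 + x_2 = 115.
Solving simultaneously gives x_1 = 12, x_2 = 7.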